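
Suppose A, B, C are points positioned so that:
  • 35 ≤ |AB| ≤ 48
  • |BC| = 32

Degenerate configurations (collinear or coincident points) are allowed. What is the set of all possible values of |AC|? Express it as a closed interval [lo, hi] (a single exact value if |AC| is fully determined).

|AC| ∈ [3, 80]  (≈ [3.0000, 80.0000])

|AB| ∈ [35, 48]
|BC| ∈ {32}
|AC| ∈ [3, 80]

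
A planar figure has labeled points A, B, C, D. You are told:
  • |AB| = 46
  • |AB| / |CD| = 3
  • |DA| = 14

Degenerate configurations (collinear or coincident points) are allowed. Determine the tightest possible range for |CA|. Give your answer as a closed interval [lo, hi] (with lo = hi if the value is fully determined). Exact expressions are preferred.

|AB| ∈ {46}
|AD| ∈ {14}
|CD| ∈ {46/3}
|BD| ∈ [32, 60]
|AC| ∈ [4/3, 88/3]
|BC| ∈ [50/3, 226/3]

|CA| ∈ [4/3, 88/3]  (≈ [1.3333, 29.3333])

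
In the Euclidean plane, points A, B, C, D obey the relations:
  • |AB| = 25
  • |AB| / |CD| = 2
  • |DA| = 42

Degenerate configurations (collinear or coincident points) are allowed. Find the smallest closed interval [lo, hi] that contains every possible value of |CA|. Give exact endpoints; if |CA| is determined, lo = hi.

|CA| ∈ [59/2, 109/2]  (≈ [29.5000, 54.5000])

|AB| ∈ {25}
|AD| ∈ {42}
|CD| ∈ {25/2}
|BD| ∈ [17, 67]
|AC| ∈ [59/2, 109/2]
|BC| ∈ [9/2, 159/2]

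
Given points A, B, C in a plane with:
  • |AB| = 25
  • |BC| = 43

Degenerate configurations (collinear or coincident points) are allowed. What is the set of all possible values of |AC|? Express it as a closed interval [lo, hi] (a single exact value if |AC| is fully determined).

|AB| ∈ {25}
|BC| ∈ {43}
|AC| ∈ [18, 68]

|AC| ∈ [18, 68]  (≈ [18.0000, 68.0000])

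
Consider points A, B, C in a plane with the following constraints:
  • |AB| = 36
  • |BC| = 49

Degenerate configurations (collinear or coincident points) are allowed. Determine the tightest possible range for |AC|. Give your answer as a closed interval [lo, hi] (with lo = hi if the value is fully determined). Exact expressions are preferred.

|AB| ∈ {36}
|BC| ∈ {49}
|AC| ∈ [13, 85]

|AC| ∈ [13, 85]  (≈ [13.0000, 85.0000])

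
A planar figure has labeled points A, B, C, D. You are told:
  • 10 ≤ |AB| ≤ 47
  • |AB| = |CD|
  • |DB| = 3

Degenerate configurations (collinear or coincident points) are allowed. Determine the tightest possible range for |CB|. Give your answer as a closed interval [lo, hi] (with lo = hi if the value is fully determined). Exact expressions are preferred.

|CB| ∈ [7, 50]  (≈ [7.0000, 50.0000])

|AB| ∈ [10, 47]
|BD| ∈ {3}
|CD| ∈ [10, 47]
|AD| ∈ [7, 50]
|BC| ∈ [7, 50]
|AC| ∈ [0, 97]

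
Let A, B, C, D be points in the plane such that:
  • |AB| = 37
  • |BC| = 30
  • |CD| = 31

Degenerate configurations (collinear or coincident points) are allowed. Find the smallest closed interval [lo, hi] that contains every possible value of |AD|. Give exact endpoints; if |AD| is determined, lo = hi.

|AB| ∈ {37}
|BC| ∈ {30}
|CD| ∈ {31}
|AC| ∈ [7, 67]
|BD| ∈ [1, 61]
|AD| ∈ [0, 98]

|AD| ∈ [0, 98]  (≈ [0.0000, 98.0000])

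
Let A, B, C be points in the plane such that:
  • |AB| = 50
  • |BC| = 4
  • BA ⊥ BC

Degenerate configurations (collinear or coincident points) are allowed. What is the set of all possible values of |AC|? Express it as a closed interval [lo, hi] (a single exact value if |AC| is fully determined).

|AB| ∈ {50}
|BC| ∈ {4}
|AC| ∈ {2·√(629)}

|AC| = 2·√(629)  (≈ 50.1597)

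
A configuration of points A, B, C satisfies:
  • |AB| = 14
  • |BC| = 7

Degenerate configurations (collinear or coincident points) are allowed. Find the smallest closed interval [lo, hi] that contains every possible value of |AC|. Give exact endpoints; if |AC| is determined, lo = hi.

|AB| ∈ {14}
|BC| ∈ {7}
|AC| ∈ [7, 21]

|AC| ∈ [7, 21]  (≈ [7.0000, 21.0000])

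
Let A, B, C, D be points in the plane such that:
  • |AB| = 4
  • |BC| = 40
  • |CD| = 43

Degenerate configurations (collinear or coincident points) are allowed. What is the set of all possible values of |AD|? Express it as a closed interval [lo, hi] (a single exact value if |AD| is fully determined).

|AD| ∈ [0, 87]  (≈ [0.0000, 87.0000])

|AB| ∈ {4}
|BC| ∈ {40}
|CD| ∈ {43}
|AC| ∈ [36, 44]
|BD| ∈ [3, 83]
|AD| ∈ [0, 87]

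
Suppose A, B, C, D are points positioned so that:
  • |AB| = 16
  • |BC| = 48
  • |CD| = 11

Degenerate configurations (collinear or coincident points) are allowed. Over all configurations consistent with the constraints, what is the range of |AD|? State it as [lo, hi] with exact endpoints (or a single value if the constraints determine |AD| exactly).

|AD| ∈ [21, 75]  (≈ [21.0000, 75.0000])

|AB| ∈ {16}
|BC| ∈ {48}
|CD| ∈ {11}
|AC| ∈ [32, 64]
|BD| ∈ [37, 59]
|AD| ∈ [21, 75]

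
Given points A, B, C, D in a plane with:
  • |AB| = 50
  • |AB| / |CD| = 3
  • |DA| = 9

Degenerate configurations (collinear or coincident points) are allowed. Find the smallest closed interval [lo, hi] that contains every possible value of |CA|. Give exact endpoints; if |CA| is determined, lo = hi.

|CA| ∈ [23/3, 77/3]  (≈ [7.6667, 25.6667])

|AB| ∈ {50}
|AD| ∈ {9}
|CD| ∈ {50/3}
|BD| ∈ [41, 59]
|AC| ∈ [23/3, 77/3]
|BC| ∈ [73/3, 227/3]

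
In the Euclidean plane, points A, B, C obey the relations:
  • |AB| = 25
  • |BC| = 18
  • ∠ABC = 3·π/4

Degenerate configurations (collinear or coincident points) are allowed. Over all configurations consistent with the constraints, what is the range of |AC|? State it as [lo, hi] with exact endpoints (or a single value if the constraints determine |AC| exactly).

|AC| = √(450·√(2) + 949)  (≈ 39.8170)

|AB| ∈ {25}
|BC| ∈ {18}
|AC| ∈ {√(450·√(2) + 949)}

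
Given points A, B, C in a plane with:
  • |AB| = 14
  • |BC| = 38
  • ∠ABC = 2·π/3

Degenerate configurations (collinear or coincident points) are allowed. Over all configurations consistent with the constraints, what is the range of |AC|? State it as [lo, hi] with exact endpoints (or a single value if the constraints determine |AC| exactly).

|AB| ∈ {14}
|BC| ∈ {38}
|AC| ∈ {2·√(543)}

|AC| = 2·√(543)  (≈ 46.6047)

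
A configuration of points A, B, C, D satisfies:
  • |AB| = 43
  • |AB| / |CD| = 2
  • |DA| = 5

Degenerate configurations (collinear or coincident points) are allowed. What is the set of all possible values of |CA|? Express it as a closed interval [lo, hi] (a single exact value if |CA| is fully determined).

|CA| ∈ [33/2, 53/2]  (≈ [16.5000, 26.5000])

|AB| ∈ {43}
|AD| ∈ {5}
|CD| ∈ {43/2}
|BD| ∈ [38, 48]
|AC| ∈ [33/2, 53/2]
|BC| ∈ [33/2, 139/2]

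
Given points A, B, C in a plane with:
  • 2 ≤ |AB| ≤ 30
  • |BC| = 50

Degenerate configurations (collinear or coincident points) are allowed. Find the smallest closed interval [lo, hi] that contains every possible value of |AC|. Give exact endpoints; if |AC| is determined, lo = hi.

|AB| ∈ [2, 30]
|BC| ∈ {50}
|AC| ∈ [20, 80]

|AC| ∈ [20, 80]  (≈ [20.0000, 80.0000])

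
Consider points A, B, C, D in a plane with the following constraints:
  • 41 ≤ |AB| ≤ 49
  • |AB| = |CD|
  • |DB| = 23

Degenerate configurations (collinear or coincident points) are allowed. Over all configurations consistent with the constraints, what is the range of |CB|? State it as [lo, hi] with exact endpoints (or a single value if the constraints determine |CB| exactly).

|CB| ∈ [18, 72]  (≈ [18.0000, 72.0000])

|AB| ∈ [41, 49]
|BD| ∈ {23}
|CD| ∈ [41, 49]
|AD| ∈ [18, 72]
|BC| ∈ [18, 72]
|AC| ∈ [0, 121]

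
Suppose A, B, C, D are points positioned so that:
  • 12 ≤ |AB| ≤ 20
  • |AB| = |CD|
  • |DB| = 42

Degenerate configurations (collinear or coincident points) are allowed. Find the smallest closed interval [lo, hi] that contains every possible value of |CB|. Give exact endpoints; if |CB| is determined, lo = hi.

|CB| ∈ [22, 62]  (≈ [22.0000, 62.0000])

|AB| ∈ [12, 20]
|BD| ∈ {42}
|CD| ∈ [12, 20]
|AD| ∈ [22, 62]
|BC| ∈ [22, 62]
|AC| ∈ [2, 82]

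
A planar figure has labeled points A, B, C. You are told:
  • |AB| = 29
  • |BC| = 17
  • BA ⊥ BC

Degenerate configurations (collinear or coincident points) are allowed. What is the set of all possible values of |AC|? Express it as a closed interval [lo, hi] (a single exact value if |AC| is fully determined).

|AC| = √(1130)  (≈ 33.6155)

|AB| ∈ {29}
|BC| ∈ {17}
|AC| ∈ {√(1130)}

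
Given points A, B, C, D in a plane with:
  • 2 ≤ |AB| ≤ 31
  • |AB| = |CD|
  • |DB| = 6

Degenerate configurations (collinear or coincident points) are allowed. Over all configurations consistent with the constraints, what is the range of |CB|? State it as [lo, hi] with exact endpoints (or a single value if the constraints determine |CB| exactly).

|AB| ∈ [2, 31]
|BD| ∈ {6}
|CD| ∈ [2, 31]
|AD| ∈ [0, 37]
|BC| ∈ [0, 37]
|AC| ∈ [0, 68]

|CB| ∈ [0, 37]  (≈ [0.0000, 37.0000])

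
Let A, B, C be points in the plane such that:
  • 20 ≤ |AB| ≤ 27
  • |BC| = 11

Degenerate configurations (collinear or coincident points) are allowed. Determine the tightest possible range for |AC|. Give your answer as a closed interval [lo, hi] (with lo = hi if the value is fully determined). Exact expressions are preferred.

|AB| ∈ [20, 27]
|BC| ∈ {11}
|AC| ∈ [9, 38]

|AC| ∈ [9, 38]  (≈ [9.0000, 38.0000])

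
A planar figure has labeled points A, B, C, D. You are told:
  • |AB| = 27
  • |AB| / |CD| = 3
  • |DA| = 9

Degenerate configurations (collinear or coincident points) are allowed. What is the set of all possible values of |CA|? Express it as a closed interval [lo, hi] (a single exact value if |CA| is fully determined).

|AB| ∈ {27}
|AD| ∈ {9}
|CD| ∈ {9}
|BD| ∈ [18, 36]
|AC| ∈ [0, 18]
|BC| ∈ [9, 45]

|CA| ∈ [0, 18]  (≈ [0.0000, 18.0000])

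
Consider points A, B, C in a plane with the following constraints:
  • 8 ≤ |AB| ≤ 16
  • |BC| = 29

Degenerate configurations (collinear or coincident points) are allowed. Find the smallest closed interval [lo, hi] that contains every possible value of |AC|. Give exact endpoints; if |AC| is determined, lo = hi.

|AC| ∈ [13, 45]  (≈ [13.0000, 45.0000])

|AB| ∈ [8, 16]
|BC| ∈ {29}
|AC| ∈ [13, 45]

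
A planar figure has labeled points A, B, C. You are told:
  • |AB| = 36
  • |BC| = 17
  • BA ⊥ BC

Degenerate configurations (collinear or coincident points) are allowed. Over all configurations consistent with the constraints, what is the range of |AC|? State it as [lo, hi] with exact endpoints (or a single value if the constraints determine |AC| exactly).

|AC| = √(1585)  (≈ 39.8121)

|AB| ∈ {36}
|BC| ∈ {17}
|AC| ∈ {√(1585)}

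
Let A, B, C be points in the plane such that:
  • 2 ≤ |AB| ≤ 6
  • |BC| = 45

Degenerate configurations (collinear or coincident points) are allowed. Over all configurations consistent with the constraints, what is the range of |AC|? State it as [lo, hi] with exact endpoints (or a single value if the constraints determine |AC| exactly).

|AC| ∈ [39, 51]  (≈ [39.0000, 51.0000])

|AB| ∈ [2, 6]
|BC| ∈ {45}
|AC| ∈ [39, 51]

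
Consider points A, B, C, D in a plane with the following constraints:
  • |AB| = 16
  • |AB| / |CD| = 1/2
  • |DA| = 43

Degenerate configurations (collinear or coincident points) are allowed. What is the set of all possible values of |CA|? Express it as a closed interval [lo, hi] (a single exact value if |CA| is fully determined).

|CA| ∈ [11, 75]  (≈ [11.0000, 75.0000])

|AB| ∈ {16}
|AD| ∈ {43}
|CD| ∈ {32}
|BD| ∈ [27, 59]
|AC| ∈ [11, 75]
|BC| ∈ [0, 91]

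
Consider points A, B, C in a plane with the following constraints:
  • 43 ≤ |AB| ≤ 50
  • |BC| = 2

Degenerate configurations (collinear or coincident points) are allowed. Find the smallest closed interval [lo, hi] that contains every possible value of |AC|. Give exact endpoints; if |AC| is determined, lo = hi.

|AC| ∈ [41, 52]  (≈ [41.0000, 52.0000])

|AB| ∈ [43, 50]
|BC| ∈ {2}
|AC| ∈ [41, 52]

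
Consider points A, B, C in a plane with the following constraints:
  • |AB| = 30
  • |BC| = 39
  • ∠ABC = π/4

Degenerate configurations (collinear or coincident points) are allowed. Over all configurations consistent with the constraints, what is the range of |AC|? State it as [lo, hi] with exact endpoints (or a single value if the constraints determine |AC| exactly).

|AC| = 3·√(269 - 130·√(2))  (≈ 27.6834)

|AB| ∈ {30}
|BC| ∈ {39}
|AC| ∈ {3·√(269 - 130·√(2))}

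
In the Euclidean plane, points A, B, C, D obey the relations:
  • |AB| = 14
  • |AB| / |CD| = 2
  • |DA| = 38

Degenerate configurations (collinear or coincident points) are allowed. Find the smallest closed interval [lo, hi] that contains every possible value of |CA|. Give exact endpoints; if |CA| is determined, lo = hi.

|AB| ∈ {14}
|AD| ∈ {38}
|CD| ∈ {7}
|BD| ∈ [24, 52]
|AC| ∈ [31, 45]
|BC| ∈ [17, 59]

|CA| ∈ [31, 45]  (≈ [31.0000, 45.0000])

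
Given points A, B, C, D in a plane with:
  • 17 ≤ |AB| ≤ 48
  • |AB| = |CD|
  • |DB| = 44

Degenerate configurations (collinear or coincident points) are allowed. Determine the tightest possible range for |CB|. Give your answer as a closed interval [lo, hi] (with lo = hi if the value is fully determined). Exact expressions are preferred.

|AB| ∈ [17, 48]
|BD| ∈ {44}
|CD| ∈ [17, 48]
|AD| ∈ [0, 92]
|BC| ∈ [0, 92]
|AC| ∈ [0, 140]

|CB| ∈ [0, 92]  (≈ [0.0000, 92.0000])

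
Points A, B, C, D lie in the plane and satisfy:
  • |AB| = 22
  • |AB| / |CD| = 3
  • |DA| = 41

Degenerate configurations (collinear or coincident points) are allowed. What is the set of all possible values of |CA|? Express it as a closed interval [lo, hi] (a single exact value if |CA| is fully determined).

|AB| ∈ {22}
|AD| ∈ {41}
|CD| ∈ {22/3}
|BD| ∈ [19, 63]
|AC| ∈ [101/3, 145/3]
|BC| ∈ [35/3, 211/3]

|CA| ∈ [101/3, 145/3]  (≈ [33.6667, 48.3333])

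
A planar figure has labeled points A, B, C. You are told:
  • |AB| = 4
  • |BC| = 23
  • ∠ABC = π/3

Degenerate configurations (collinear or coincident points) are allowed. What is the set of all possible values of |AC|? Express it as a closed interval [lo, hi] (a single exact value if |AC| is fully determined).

|AC| = √(453)  (≈ 21.2838)

|AB| ∈ {4}
|BC| ∈ {23}
|AC| ∈ {√(453)}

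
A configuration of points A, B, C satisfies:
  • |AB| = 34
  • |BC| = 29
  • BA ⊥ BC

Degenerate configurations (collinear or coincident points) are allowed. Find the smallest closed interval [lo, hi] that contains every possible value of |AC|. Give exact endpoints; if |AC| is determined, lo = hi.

|AB| ∈ {34}
|BC| ∈ {29}
|AC| ∈ {√(1997)}

|AC| = √(1997)  (≈ 44.6878)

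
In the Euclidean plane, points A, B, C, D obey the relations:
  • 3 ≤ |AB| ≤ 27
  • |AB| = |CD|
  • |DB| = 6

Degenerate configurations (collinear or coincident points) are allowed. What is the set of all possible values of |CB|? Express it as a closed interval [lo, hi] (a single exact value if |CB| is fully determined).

|AB| ∈ [3, 27]
|BD| ∈ {6}
|CD| ∈ [3, 27]
|AD| ∈ [0, 33]
|BC| ∈ [0, 33]
|AC| ∈ [0, 60]

|CB| ∈ [0, 33]  (≈ [0.0000, 33.0000])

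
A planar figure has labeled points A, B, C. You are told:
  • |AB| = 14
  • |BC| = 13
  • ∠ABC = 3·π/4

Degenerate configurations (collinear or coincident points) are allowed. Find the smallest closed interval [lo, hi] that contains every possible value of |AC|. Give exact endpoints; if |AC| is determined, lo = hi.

|AC| = √(182·√(2) + 365)  (≈ 24.9477)

|AB| ∈ {14}
|BC| ∈ {13}
|AC| ∈ {√(182·√(2) + 365)}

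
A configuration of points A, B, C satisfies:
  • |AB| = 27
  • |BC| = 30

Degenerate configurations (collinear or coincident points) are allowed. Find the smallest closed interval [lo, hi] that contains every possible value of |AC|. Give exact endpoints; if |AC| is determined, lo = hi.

|AB| ∈ {27}
|BC| ∈ {30}
|AC| ∈ [3, 57]

|AC| ∈ [3, 57]  (≈ [3.0000, 57.0000])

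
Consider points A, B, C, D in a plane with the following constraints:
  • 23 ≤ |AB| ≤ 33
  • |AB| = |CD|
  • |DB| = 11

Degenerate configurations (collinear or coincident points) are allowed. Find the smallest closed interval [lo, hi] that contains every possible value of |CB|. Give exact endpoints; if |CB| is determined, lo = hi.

|CB| ∈ [12, 44]  (≈ [12.0000, 44.0000])

|AB| ∈ [23, 33]
|BD| ∈ {11}
|CD| ∈ [23, 33]
|AD| ∈ [12, 44]
|BC| ∈ [12, 44]
|AC| ∈ [0, 77]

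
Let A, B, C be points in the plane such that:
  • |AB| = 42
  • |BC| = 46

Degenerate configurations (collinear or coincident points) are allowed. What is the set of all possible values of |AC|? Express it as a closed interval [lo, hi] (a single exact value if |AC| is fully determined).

|AB| ∈ {42}
|BC| ∈ {46}
|AC| ∈ [4, 88]

|AC| ∈ [4, 88]  (≈ [4.0000, 88.0000])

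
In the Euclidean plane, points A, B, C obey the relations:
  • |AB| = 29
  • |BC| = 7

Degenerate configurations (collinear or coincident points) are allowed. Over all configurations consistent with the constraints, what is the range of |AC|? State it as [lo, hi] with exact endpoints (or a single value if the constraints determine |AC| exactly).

|AC| ∈ [22, 36]  (≈ [22.0000, 36.0000])

|AB| ∈ {29}
|BC| ∈ {7}
|AC| ∈ [22, 36]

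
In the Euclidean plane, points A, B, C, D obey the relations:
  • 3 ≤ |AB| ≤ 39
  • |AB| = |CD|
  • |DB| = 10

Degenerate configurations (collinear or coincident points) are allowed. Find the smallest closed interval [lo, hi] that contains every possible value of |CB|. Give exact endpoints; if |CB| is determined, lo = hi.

|CB| ∈ [0, 49]  (≈ [0.0000, 49.0000])

|AB| ∈ [3, 39]
|BD| ∈ {10}
|CD| ∈ [3, 39]
|AD| ∈ [0, 49]
|BC| ∈ [0, 49]
|AC| ∈ [0, 88]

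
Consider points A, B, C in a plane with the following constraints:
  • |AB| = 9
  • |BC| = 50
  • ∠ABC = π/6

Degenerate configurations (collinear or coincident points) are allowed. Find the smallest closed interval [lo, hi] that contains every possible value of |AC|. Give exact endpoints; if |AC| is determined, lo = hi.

|AC| = √(2581 - 450·√(3))  (≈ 42.4450)

|AB| ∈ {9}
|BC| ∈ {50}
|AC| ∈ {√(2581 - 450·√(3))}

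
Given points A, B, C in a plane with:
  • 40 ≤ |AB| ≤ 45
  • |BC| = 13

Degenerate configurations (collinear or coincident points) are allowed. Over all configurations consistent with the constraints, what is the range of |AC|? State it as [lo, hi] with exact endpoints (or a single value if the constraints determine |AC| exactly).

|AB| ∈ [40, 45]
|BC| ∈ {13}
|AC| ∈ [27, 58]

|AC| ∈ [27, 58]  (≈ [27.0000, 58.0000])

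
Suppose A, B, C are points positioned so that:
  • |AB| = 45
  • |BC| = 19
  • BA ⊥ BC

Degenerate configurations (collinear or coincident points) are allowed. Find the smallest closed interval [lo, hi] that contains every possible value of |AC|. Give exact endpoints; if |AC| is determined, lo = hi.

|AC| = √(2386)  (≈ 48.8467)

|AB| ∈ {45}
|BC| ∈ {19}
|AC| ∈ {√(2386)}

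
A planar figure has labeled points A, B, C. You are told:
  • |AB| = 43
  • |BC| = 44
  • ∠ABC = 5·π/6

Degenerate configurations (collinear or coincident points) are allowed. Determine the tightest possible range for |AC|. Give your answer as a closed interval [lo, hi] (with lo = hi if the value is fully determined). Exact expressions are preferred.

|AC| = √(1892·√(3) + 3785)  (≈ 84.0359)

|AB| ∈ {43}
|BC| ∈ {44}
|AC| ∈ {√(1892·√(3) + 3785)}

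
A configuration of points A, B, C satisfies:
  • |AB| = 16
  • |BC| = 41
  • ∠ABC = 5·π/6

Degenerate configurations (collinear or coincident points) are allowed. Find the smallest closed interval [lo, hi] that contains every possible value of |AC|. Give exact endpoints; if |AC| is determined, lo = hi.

|AC| = √(656·√(3) + 1937)  (≈ 55.4367)

|AB| ∈ {16}
|BC| ∈ {41}
|AC| ∈ {√(656·√(3) + 1937)}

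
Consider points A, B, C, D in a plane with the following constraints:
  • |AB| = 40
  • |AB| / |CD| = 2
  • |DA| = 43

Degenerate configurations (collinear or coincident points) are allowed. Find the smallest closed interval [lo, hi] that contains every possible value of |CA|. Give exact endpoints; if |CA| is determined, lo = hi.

|AB| ∈ {40}
|AD| ∈ {43}
|CD| ∈ {20}
|BD| ∈ [3, 83]
|AC| ∈ [23, 63]
|BC| ∈ [0, 103]

|CA| ∈ [23, 63]  (≈ [23.0000, 63.0000])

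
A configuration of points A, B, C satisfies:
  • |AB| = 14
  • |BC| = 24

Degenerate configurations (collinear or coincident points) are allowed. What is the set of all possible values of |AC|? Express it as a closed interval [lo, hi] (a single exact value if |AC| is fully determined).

|AC| ∈ [10, 38]  (≈ [10.0000, 38.0000])

|AB| ∈ {14}
|BC| ∈ {24}
|AC| ∈ [10, 38]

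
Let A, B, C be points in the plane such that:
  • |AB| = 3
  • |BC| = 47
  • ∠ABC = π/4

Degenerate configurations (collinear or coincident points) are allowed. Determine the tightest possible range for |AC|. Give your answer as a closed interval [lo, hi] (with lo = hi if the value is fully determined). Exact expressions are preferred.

|AB| ∈ {3}
|BC| ∈ {47}
|AC| ∈ {√(2218 - 141·√(2))}

|AC| = √(2218 - 141·√(2))  (≈ 44.9288)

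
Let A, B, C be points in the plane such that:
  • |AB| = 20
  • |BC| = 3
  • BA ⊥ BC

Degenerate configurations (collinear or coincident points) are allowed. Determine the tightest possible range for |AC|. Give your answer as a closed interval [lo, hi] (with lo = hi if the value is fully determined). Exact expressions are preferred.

|AB| ∈ {20}
|BC| ∈ {3}
|AC| ∈ {√(409)}

|AC| = √(409)  (≈ 20.2237)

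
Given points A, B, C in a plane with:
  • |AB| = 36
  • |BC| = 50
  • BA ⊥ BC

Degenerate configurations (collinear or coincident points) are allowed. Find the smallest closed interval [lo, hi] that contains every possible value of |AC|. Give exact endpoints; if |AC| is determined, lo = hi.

|AB| ∈ {36}
|BC| ∈ {50}
|AC| ∈ {2·√(949)}

|AC| = 2·√(949)  (≈ 61.6117)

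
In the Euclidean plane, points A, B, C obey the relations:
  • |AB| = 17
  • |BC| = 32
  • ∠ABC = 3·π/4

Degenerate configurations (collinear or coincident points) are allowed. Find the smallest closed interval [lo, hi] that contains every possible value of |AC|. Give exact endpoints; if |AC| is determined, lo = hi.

|AC| = √(544·√(2) + 1313)  (≈ 45.6326)

|AB| ∈ {17}
|BC| ∈ {32}
|AC| ∈ {√(544·√(2) + 1313)}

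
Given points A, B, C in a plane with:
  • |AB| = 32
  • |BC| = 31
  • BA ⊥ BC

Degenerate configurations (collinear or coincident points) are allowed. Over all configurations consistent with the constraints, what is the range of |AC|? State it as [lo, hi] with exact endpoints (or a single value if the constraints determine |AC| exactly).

|AB| ∈ {32}
|BC| ∈ {31}
|AC| ∈ {√(1985)}

|AC| = √(1985)  (≈ 44.5533)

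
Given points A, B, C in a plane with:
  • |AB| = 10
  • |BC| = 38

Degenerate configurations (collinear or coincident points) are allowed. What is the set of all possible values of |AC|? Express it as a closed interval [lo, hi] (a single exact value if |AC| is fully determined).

|AC| ∈ [28, 48]  (≈ [28.0000, 48.0000])

|AB| ∈ {10}
|BC| ∈ {38}
|AC| ∈ [28, 48]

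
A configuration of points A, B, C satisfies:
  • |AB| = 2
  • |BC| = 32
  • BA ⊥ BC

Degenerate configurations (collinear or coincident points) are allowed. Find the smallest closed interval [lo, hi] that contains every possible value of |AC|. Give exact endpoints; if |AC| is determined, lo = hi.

|AC| = 2·√(257)  (≈ 32.0624)

|AB| ∈ {2}
|BC| ∈ {32}
|AC| ∈ {2·√(257)}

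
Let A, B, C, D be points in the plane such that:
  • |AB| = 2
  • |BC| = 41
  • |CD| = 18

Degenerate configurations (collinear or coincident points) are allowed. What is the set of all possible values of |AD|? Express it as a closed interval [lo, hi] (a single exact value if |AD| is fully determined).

|AB| ∈ {2}
|BC| ∈ {41}
|CD| ∈ {18}
|AC| ∈ [39, 43]
|BD| ∈ [23, 59]
|AD| ∈ [21, 61]

|AD| ∈ [21, 61]  (≈ [21.0000, 61.0000])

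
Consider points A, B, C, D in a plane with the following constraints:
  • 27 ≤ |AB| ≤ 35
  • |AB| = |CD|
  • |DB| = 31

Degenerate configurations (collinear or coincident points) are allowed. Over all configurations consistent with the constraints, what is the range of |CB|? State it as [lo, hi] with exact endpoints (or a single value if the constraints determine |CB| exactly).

|AB| ∈ [27, 35]
|BD| ∈ {31}
|CD| ∈ [27, 35]
|AD| ∈ [0, 66]
|BC| ∈ [0, 66]
|AC| ∈ [0, 101]

|CB| ∈ [0, 66]  (≈ [0.0000, 66.0000])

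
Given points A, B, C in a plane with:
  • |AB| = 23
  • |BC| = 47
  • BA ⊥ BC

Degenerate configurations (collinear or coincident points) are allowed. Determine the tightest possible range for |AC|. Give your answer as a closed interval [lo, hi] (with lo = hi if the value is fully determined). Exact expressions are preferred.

|AB| ∈ {23}
|BC| ∈ {47}
|AC| ∈ {37·√(2)}

|AC| = 37·√(2)  (≈ 52.3259)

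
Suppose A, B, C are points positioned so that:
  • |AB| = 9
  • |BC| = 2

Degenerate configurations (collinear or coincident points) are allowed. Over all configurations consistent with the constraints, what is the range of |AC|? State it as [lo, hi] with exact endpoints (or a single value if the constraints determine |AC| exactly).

|AB| ∈ {9}
|BC| ∈ {2}
|AC| ∈ [7, 11]

|AC| ∈ [7, 11]  (≈ [7.0000, 11.0000])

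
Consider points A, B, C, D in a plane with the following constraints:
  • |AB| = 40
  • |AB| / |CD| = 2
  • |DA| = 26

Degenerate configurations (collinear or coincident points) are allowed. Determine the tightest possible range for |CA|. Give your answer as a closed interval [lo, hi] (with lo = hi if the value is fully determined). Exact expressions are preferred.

|AB| ∈ {40}
|AD| ∈ {26}
|CD| ∈ {20}
|BD| ∈ [14, 66]
|AC| ∈ [6, 46]
|BC| ∈ [0, 86]

|CA| ∈ [6, 46]  (≈ [6.0000, 46.0000])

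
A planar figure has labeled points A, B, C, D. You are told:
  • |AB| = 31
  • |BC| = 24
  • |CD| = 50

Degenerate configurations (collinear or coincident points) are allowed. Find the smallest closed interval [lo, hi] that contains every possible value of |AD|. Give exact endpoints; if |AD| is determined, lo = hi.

|AD| ∈ [0, 105]  (≈ [0.0000, 105.0000])

|AB| ∈ {31}
|BC| ∈ {24}
|CD| ∈ {50}
|AC| ∈ [7, 55]
|BD| ∈ [26, 74]
|AD| ∈ [0, 105]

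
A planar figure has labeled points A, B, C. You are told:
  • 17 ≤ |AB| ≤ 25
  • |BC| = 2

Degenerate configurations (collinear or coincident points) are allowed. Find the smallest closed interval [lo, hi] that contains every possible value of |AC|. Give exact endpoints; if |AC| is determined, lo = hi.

|AB| ∈ [17, 25]
|BC| ∈ {2}
|AC| ∈ [15, 27]

|AC| ∈ [15, 27]  (≈ [15.0000, 27.0000])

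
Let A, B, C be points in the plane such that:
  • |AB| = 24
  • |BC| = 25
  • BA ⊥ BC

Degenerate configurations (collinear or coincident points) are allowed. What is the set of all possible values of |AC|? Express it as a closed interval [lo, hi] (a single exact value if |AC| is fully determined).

|AC| = √(1201)  (≈ 34.6554)

|AB| ∈ {24}
|BC| ∈ {25}
|AC| ∈ {√(1201)}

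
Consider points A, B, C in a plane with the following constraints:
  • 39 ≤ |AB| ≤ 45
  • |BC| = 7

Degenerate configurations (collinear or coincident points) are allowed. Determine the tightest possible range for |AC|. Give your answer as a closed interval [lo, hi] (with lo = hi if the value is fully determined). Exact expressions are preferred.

|AC| ∈ [32, 52]  (≈ [32.0000, 52.0000])

|AB| ∈ [39, 45]
|BC| ∈ {7}
|AC| ∈ [32, 52]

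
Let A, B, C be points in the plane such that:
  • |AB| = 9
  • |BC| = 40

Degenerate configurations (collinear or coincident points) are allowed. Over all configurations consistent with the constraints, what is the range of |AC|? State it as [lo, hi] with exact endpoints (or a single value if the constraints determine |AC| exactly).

|AB| ∈ {9}
|BC| ∈ {40}
|AC| ∈ [31, 49]

|AC| ∈ [31, 49]  (≈ [31.0000, 49.0000])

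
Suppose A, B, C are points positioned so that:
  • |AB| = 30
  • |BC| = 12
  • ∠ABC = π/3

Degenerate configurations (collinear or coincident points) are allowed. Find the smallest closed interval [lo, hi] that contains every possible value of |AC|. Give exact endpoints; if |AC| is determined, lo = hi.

|AB| ∈ {30}
|BC| ∈ {12}
|AC| ∈ {6·√(19)}

|AC| = 6·√(19)  (≈ 26.1534)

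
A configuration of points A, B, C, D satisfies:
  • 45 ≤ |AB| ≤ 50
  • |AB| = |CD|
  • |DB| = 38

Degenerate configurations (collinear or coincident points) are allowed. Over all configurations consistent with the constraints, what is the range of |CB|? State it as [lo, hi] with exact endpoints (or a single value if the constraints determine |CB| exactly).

|CB| ∈ [7, 88]  (≈ [7.0000, 88.0000])

|AB| ∈ [45, 50]
|BD| ∈ {38}
|CD| ∈ [45, 50]
|AD| ∈ [7, 88]
|BC| ∈ [7, 88]
|AC| ∈ [0, 138]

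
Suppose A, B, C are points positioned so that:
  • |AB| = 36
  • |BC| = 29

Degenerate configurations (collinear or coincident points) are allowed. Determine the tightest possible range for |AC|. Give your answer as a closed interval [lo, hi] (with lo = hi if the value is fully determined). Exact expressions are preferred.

|AB| ∈ {36}
|BC| ∈ {29}
|AC| ∈ [7, 65]

|AC| ∈ [7, 65]  (≈ [7.0000, 65.0000])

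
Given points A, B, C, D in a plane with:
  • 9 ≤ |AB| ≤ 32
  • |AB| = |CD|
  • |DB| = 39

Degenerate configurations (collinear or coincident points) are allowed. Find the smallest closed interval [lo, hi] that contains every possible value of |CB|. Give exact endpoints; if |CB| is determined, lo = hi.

|AB| ∈ [9, 32]
|BD| ∈ {39}
|CD| ∈ [9, 32]
|AD| ∈ [7, 71]
|BC| ∈ [7, 71]
|AC| ∈ [0, 103]

|CB| ∈ [7, 71]  (≈ [7.0000, 71.0000])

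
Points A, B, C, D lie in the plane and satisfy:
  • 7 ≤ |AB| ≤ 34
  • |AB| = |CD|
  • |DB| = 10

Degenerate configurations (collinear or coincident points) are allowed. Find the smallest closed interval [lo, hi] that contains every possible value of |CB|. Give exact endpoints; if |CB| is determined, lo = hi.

|CB| ∈ [0, 44]  (≈ [0.0000, 44.0000])

|AB| ∈ [7, 34]
|BD| ∈ {10}
|CD| ∈ [7, 34]
|AD| ∈ [0, 44]
|BC| ∈ [0, 44]
|AC| ∈ [0, 78]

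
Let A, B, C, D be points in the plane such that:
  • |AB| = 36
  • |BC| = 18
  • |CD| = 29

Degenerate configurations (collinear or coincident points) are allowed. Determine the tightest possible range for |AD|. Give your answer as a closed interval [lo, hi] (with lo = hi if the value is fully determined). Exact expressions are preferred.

|AB| ∈ {36}
|BC| ∈ {18}
|CD| ∈ {29}
|AC| ∈ [18, 54]
|BD| ∈ [11, 47]
|AD| ∈ [0, 83]

|AD| ∈ [0, 83]  (≈ [0.0000, 83.0000])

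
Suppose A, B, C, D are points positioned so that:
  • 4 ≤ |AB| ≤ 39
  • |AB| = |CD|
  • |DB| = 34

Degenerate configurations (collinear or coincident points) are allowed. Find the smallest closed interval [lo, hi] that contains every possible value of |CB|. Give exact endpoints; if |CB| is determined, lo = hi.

|AB| ∈ [4, 39]
|BD| ∈ {34}
|CD| ∈ [4, 39]
|AD| ∈ [0, 73]
|BC| ∈ [0, 73]
|AC| ∈ [0, 112]

|CB| ∈ [0, 73]  (≈ [0.0000, 73.0000])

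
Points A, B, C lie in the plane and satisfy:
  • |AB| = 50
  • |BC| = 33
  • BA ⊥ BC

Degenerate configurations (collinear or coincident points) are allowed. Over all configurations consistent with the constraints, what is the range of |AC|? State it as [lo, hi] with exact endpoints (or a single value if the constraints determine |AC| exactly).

|AB| ∈ {50}
|BC| ∈ {33}
|AC| ∈ {√(3589)}

|AC| = √(3589)  (≈ 59.9083)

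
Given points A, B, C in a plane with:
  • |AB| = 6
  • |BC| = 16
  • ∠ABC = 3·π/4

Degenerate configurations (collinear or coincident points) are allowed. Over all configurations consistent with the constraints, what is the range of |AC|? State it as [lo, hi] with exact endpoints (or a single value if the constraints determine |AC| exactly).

|AB| ∈ {6}
|BC| ∈ {16}
|AC| ∈ {2·√(24·√(2) + 73)}

|AC| = 2·√(24·√(2) + 73)  (≈ 20.6825)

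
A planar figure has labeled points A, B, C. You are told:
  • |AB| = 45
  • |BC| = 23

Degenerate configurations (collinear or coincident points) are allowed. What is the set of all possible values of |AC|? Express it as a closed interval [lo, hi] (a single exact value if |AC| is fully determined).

|AC| ∈ [22, 68]  (≈ [22.0000, 68.0000])

|AB| ∈ {45}
|BC| ∈ {23}
|AC| ∈ [22, 68]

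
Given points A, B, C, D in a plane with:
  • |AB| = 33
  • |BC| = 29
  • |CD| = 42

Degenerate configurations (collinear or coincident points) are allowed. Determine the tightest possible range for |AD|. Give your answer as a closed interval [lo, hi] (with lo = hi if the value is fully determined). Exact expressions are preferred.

|AB| ∈ {33}
|BC| ∈ {29}
|CD| ∈ {42}
|AC| ∈ [4, 62]
|BD| ∈ [13, 71]
|AD| ∈ [0, 104]

|AD| ∈ [0, 104]  (≈ [0.0000, 104.0000])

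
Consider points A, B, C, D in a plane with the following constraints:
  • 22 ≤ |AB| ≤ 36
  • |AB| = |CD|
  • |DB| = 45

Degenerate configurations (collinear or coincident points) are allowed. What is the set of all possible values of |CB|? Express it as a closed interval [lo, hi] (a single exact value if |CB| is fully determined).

|CB| ∈ [9, 81]  (≈ [9.0000, 81.0000])

|AB| ∈ [22, 36]
|BD| ∈ {45}
|CD| ∈ [22, 36]
|AD| ∈ [9, 81]
|BC| ∈ [9, 81]
|AC| ∈ [0, 117]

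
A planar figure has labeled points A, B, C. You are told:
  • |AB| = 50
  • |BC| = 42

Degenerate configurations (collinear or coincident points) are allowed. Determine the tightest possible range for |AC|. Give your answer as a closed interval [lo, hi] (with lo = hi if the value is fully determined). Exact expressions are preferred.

|AC| ∈ [8, 92]  (≈ [8.0000, 92.0000])

|AB| ∈ {50}
|BC| ∈ {42}
|AC| ∈ [8, 92]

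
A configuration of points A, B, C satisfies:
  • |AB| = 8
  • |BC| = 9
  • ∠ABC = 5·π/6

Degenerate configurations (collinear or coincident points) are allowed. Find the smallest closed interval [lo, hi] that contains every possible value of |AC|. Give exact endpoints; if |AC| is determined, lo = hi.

|AC| = √(72·√(3) + 145)  (≈ 16.4228)

|AB| ∈ {8}
|BC| ∈ {9}
|AC| ∈ {√(72·√(3) + 145)}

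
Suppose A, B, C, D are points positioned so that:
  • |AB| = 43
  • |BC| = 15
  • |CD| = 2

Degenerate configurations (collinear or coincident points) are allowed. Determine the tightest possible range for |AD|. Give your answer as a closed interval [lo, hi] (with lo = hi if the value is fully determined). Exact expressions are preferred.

|AD| ∈ [26, 60]  (≈ [26.0000, 60.0000])

|AB| ∈ {43}
|BC| ∈ {15}
|CD| ∈ {2}
|AC| ∈ [28, 58]
|BD| ∈ [13, 17]
|AD| ∈ [26, 60]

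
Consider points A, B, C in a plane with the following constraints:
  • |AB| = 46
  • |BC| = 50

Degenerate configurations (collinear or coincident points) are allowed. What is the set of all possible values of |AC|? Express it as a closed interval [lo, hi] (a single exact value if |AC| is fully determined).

|AC| ∈ [4, 96]  (≈ [4.0000, 96.0000])

|AB| ∈ {46}
|BC| ∈ {50}
|AC| ∈ [4, 96]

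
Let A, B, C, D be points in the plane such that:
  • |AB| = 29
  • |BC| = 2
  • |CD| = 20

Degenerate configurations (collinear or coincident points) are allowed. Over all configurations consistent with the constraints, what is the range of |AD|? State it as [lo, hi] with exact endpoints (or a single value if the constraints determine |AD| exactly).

|AD| ∈ [7, 51]  (≈ [7.0000, 51.0000])

|AB| ∈ {29}
|BC| ∈ {2}
|CD| ∈ {20}
|AC| ∈ [27, 31]
|BD| ∈ [18, 22]
|AD| ∈ [7, 51]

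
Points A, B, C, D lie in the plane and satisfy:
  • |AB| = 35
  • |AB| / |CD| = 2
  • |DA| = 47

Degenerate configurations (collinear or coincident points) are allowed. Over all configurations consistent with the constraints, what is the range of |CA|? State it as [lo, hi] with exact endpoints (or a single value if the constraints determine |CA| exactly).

|AB| ∈ {35}
|AD| ∈ {47}
|CD| ∈ {35/2}
|BD| ∈ [12, 82]
|AC| ∈ [59/2, 129/2]
|BC| ∈ [0, 199/2]

|CA| ∈ [59/2, 129/2]  (≈ [29.5000, 64.5000])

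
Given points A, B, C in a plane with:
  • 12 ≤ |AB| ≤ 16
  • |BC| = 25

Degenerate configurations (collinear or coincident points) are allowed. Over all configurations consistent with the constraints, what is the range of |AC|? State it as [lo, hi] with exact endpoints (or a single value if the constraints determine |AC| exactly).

|AB| ∈ [12, 16]
|BC| ∈ {25}
|AC| ∈ [9, 41]

|AC| ∈ [9, 41]  (≈ [9.0000, 41.0000])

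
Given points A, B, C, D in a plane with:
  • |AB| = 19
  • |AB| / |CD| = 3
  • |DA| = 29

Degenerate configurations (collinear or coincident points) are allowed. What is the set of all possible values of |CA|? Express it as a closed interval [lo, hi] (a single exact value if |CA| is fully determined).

|CA| ∈ [68/3, 106/3]  (≈ [22.6667, 35.3333])

|AB| ∈ {19}
|AD| ∈ {29}
|CD| ∈ {19/3}
|BD| ∈ [10, 48]
|AC| ∈ [68/3, 106/3]
|BC| ∈ [11/3, 163/3]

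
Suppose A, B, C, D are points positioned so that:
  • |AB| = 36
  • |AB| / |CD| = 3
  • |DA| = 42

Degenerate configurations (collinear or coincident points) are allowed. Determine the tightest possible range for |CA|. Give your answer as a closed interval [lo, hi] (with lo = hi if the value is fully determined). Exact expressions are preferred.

|CA| ∈ [30, 54]  (≈ [30.0000, 54.0000])

|AB| ∈ {36}
|AD| ∈ {42}
|CD| ∈ {12}
|BD| ∈ [6, 78]
|AC| ∈ [30, 54]
|BC| ∈ [0, 90]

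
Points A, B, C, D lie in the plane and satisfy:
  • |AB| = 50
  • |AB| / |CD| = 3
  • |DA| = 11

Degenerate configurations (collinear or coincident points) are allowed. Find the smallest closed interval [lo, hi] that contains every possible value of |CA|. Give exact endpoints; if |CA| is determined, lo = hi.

|CA| ∈ [17/3, 83/3]  (≈ [5.6667, 27.6667])

|AB| ∈ {50}
|AD| ∈ {11}
|CD| ∈ {50/3}
|BD| ∈ [39, 61]
|AC| ∈ [17/3, 83/3]
|BC| ∈ [67/3, 233/3]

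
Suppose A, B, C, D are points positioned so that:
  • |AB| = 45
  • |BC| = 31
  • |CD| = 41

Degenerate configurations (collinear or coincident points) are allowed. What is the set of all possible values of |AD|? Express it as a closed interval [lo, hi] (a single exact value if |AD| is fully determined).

|AD| ∈ [0, 117]  (≈ [0.0000, 117.0000])

|AB| ∈ {45}
|BC| ∈ {31}
|CD| ∈ {41}
|AC| ∈ [14, 76]
|BD| ∈ [10, 72]
|AD| ∈ [0, 117]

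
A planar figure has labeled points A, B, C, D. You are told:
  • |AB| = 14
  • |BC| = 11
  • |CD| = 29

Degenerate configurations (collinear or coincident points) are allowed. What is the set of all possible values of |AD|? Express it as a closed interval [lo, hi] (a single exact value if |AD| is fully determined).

|AB| ∈ {14}
|BC| ∈ {11}
|CD| ∈ {29}
|AC| ∈ [3, 25]
|BD| ∈ [18, 40]
|AD| ∈ [4, 54]

|AD| ∈ [4, 54]  (≈ [4.0000, 54.0000])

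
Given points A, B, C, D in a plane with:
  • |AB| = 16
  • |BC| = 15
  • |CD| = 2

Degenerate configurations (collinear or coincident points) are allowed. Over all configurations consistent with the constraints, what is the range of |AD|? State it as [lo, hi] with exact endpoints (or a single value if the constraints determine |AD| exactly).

|AB| ∈ {16}
|BC| ∈ {15}
|CD| ∈ {2}
|AC| ∈ [1, 31]
|BD| ∈ [13, 17]
|AD| ∈ [0, 33]

|AD| ∈ [0, 33]  (≈ [0.0000, 33.0000])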